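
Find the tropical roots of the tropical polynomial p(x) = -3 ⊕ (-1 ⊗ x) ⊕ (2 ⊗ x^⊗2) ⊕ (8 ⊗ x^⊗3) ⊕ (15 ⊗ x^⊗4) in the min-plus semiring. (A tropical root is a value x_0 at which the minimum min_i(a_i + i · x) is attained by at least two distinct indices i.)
Roots: {-7, -6, -3, -2}

Each tropical root is a break point of the lower envelope of the lines y = a_i + i · x (there are 5 lines, with slopes 0, 1, ..., 4). Only the lines that attain the minimum somewhere contribute to roots; other lines are dominated. Here the surviving (envelope) indices are i = 4, i = 3, i = 2, i = 1, i = 0.
Intersections between consecutive envelope lines give the roots: for adjacent envelope indices i < j the intersection is x = (a_i − a_j) / (j − i). Reading off the sorted break points: {-7, -6, -3, -2}.
Verification: at each break x_0, at least two indices attain the minimum of min_i(a_i + i · x_0).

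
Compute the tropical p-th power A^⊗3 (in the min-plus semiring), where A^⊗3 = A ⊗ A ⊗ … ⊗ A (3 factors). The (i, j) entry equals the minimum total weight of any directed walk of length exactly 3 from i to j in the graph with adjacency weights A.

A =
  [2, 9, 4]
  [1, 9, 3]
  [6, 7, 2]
A^⊗3 =
  [6, 13, 8]
  [5, 12, 7]
  [10, 11, 6]

Each entry (A^⊗3)_ij equals the minimum over all length-3 walks i = v_0 → v_1 → … → v_3 = j of Σ_t A[v_t][v_{t+1}]. For example, for (i, j) = (0, 2) we minimise over 9 possible intermediate vertex sequences; the minimum is 8, attained along the walk 0 → 0 → 0 → 2.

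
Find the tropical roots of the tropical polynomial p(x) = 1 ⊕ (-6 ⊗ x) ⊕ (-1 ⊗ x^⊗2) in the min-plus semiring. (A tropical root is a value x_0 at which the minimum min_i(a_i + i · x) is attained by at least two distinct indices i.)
Roots: {-5, 7}

Each tropical root is a break point of the lower envelope of the lines y = a_i + i · x (there are 3 lines, with slopes 0, 1, ..., 2). Only the lines that attain the minimum somewhere contribute to roots; other lines are dominated. Here the surviving (envelope) indices are i = 2, i = 1, i = 0.
Intersections between consecutive envelope lines give the roots: for adjacent envelope indices i < j the intersection is x = (a_i − a_j) / (j − i). Reading off the sorted break points: {-5, 7}.
Verification: at each break x_0, at least two indices attain the minimum of min_i(a_i + i · x_0).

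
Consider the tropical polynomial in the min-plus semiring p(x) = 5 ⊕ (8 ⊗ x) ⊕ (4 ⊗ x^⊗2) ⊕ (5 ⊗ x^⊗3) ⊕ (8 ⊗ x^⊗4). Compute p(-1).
p(-1) = 2

A tropical monomial a ⊗ x^⊗i evaluates to a + i · x. Evaluating each term at x = -1:
  Term 0 contributes 5 + 0 · -1 = 5
  Term 1 contributes 8 + 1 · -1 = 7
  Term 2 contributes 4 + 2 · -1 = 2
  Term 3 contributes 5 + 3 · -1 = 2
  Term 4 contributes 8 + 4 · -1 = 4
p(-1) = ⊕ of these = min[5, 7, 2, 2, 4] = 2.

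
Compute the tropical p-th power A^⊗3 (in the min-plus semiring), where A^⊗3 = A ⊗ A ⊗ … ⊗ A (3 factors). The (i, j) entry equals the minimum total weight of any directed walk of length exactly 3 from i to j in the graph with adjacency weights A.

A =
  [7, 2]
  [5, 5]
A^⊗3 =
  [12, 9]
  [12, 12]

Each entry (A^⊗3)_ij equals the minimum over all length-3 walks i = v_0 → v_1 → … → v_3 = j of Σ_t A[v_t][v_{t+1}]. For example, for (i, j) = (0, 1) we minimise over 4 possible intermediate vertex sequences; the minimum is 9, attained along the walk 0 → 1 → 0 → 1.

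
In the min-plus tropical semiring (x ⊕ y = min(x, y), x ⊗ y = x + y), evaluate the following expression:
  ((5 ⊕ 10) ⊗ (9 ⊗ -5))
((5 ⊕ 10) ⊗ (9 ⊗ -5)) = 9

Expand innermost to outermost. Recall ⊕ takes the minimum of its arguments and ⊗ takes their sum. Working out the expression ((5 ⊕ 10) ⊗ (9 ⊗ -5)) gives 9.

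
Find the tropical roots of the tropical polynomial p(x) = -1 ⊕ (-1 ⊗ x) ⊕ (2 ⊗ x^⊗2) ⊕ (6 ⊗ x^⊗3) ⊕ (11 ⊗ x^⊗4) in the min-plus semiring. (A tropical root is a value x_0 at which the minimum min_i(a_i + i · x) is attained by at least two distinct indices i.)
Roots: {-5, -4, -3, 0}

Each tropical root is a break point of the lower envelope of the lines y = a_i + i · x (there are 5 lines, with slopes 0, 1, ..., 4). Only the lines that attain the minimum somewhere contribute to roots; other lines are dominated. Here the surviving (envelope) indices are i = 4, i = 3, i = 2, i = 1, i = 0.
Intersections between consecutive envelope lines give the roots: for adjacent envelope indices i < j the intersection is x = (a_i − a_j) / (j − i). Reading off the sorted break points: {-5, -4, -3, 0}.
Verification: at each break x_0, at least two indices attain the minimum of min_i(a_i + i · x_0).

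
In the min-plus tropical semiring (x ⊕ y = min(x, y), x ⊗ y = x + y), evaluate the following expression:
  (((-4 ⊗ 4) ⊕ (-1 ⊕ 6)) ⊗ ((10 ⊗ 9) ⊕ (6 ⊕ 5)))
(((-4 ⊗ 4) ⊕ (-1 ⊕ 6)) ⊗ ((10 ⊗ 9) ⊕ (6 ⊕ 5))) = 4

Expand innermost to outermost. Recall ⊕ takes the minimum of its arguments and ⊗ takes their sum. Working out the expression (((-4 ⊗ 4) ⊕ (-1 ⊕ 6)) ⊗ ((10 ⊗ 9) ⊕ (6 ⊕ 5))) gives 4.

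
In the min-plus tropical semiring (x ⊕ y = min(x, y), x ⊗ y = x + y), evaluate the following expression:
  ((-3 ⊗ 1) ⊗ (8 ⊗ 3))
((-3 ⊗ 1) ⊗ (8 ⊗ 3)) = 9

Expand innermost to outermost. Recall ⊕ takes the minimum of its arguments and ⊗ takes their sum. Working out the expression ((-3 ⊗ 1) ⊗ (8 ⊗ 3)) gives 9.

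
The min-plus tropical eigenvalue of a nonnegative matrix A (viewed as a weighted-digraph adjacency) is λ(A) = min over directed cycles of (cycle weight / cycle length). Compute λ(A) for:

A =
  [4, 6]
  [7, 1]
λ(A) = 1

Enumerate directed cycles and compute their means (weight / length). Sample:
  cycle 0 → 0: weight = 4, length = 1, mean = 4/1 ≈ 4.000
  cycle 1 → 1: weight = 1, length = 1, mean = 1/1 ≈ 1.000
  cycle 0 → 1 → 0: weight = 13, length = 2, mean = 13/2 ≈ 6.500
  cycle 1 → 0 → 1: weight = 13, length = 2, mean = 13/2 ≈ 6.500
Minimum mean = 1.000, attained e.g. along the cycle 1 → 1 with weight 1 and length 1. So λ(A) = 1/1 = 1.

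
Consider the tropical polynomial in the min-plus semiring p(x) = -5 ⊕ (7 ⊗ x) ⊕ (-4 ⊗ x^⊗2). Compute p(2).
p(2) = -5

A tropical monomial a ⊗ x^⊗i evaluates to a + i · x. Evaluating each term at x = 2:
  Term 0 contributes -5 + 0 · 2 = -5
  Term 1 contributes 7 + 1 · 2 = 9
  Term 2 contributes -4 + 2 · 2 = 0
p(2) = ⊕ of these = min[-5, 9, 0] = -5.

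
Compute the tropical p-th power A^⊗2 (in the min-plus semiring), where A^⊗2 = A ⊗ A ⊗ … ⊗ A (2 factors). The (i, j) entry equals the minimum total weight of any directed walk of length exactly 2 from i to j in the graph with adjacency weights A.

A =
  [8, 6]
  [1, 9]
A^⊗2 =
  [7, 14]
  [9, 7]

Each entry (A^⊗2)_ij equals the minimum over all length-2 walks i = v_0 → v_1 → … → v_2 = j of Σ_t A[v_t][v_{t+1}]. For example, for (i, j) = (0, 1) we minimise over 2 possible intermediate vertex sequences; the minimum is 14, attained along the walk 0 → 0 → 1.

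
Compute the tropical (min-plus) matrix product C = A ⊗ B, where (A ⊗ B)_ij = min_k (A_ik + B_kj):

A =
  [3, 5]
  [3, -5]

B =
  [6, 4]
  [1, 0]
A ⊗ B =
  [6, 5]
  [-4, -5]

Apply the min-plus product entry-by-entry:
  C[0][0] = min over k of (A[0][0] + B[0][0] = 3 + 6 = 9, A[0][1] + B[1][0] = 5 + 1 = 6) = 6 (attained at k = 1)
  C[0][1] = min over k of (A[0][0] + B[0][1] = 3 + 4 = 7, A[0][1] + B[1][1] = 5 + 0 = 5) = 5 (attained at k = 1)
  C[1][0] = min over k of (A[1][0] + B[0][0] = 3 + 6 = 9, A[1][1] + B[1][0] = -5 + 1 = -4) = -4 (attained at k = 1)
  C[1][1] = min over k of (A[1][0] + B[0][1] = 3 + 4 = 7, A[1][1] + B[1][1] = -5 + 0 = -5) = -5 (attained at k = 1)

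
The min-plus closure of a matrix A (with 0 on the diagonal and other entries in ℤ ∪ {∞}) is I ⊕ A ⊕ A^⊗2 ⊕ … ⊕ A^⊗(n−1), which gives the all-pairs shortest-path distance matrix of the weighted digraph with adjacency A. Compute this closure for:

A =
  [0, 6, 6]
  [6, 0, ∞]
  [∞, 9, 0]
Closure =
  [0, 6, 6]
  [6, 0, 12]
  [15, 9, 0]

This is the Floyd-Warshall all-pairs shortest-path computation. For each intermediate vertex k = 0, 1, …, 2, update dist[i][j] ← min(dist[i][j], dist[i][k] + dist[k][j]). The final matrix gives, for each (i, j), the minimum total weight of any directed path from i to j (possibly empty when i = j).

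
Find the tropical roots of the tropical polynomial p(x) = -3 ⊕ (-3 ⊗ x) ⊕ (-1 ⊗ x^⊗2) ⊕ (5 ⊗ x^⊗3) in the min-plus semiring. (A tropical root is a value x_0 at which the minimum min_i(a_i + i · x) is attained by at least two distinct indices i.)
Roots: {-6, -2, 0}

Each tropical root is a break point of the lower envelope of the lines y = a_i + i · x (there are 4 lines, with slopes 0, 1, ..., 3). Only the lines that attain the minimum somewhere contribute to roots; other lines are dominated. Here the surviving (envelope) indices are i = 3, i = 2, i = 1, i = 0.
Intersections between consecutive envelope lines give the roots: for adjacent envelope indices i < j the intersection is x = (a_i − a_j) / (j − i). Reading off the sorted break points: {-6, -2, 0}.
Verification: at each break x_0, at least two indices attain the minimum of min_i(a_i + i · x_0).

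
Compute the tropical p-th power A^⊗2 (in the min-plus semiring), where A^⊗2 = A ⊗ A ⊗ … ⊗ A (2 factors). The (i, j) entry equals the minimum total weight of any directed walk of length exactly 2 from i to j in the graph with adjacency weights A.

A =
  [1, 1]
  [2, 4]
A^⊗2 =
  [2, 2]
  [3, 3]

Each entry (A^⊗2)_ij equals the minimum over all length-2 walks i = v_0 → v_1 → … → v_2 = j of Σ_t A[v_t][v_{t+1}]. For example, for (i, j) = (0, 1) we minimise over 2 possible intermediate vertex sequences; the minimum is 2, attained along the walk 0 → 0 → 1.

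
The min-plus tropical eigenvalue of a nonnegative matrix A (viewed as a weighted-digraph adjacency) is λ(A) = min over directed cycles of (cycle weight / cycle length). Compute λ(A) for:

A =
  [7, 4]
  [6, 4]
λ(A) = 4

Enumerate directed cycles and compute their means (weight / length). Sample:
  cycle 0 → 0: weight = 7, length = 1, mean = 7/1 ≈ 7.000
  cycle 1 → 1: weight = 4, length = 1, mean = 4/1 ≈ 4.000
  cycle 0 → 1 → 0: weight = 10, length = 2, mean = 10/2 ≈ 5.000
  cycle 1 → 0 → 1: weight = 10, length = 2, mean = 10/2 ≈ 5.000
Minimum mean = 4.000, attained e.g. along the cycle 1 → 1 with weight 4 and length 1. So λ(A) = 4/1 = 4.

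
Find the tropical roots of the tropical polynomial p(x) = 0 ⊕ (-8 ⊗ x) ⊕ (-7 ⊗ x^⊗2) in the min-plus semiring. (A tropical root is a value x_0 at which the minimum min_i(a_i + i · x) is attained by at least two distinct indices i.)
Roots: {-1, 8}

Each tropical root is a break point of the lower envelope of the lines y = a_i + i · x (there are 3 lines, with slopes 0, 1, ..., 2). Only the lines that attain the minimum somewhere contribute to roots; other lines are dominated. Here the surviving (envelope) indices are i = 2, i = 1, i = 0.
Intersections between consecutive envelope lines give the roots: for adjacent envelope indices i < j the intersection is x = (a_i − a_j) / (j − i). Reading off the sorted break points: {-1, 8}.
Verification: at each break x_0, at least two indices attain the minimum of min_i(a_i + i · x_0).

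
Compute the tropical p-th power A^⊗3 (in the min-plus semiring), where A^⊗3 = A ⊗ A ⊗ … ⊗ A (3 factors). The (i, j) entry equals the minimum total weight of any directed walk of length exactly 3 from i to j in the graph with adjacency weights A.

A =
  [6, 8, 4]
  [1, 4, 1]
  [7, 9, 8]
A^⊗3 =
  [13, 16, 13]
  [9, 12, 9]
  [14, 17, 14]

Each entry (A^⊗3)_ij equals the minimum over all length-3 walks i = v_0 → v_1 → … → v_3 = j of Σ_t A[v_t][v_{t+1}]. For example, for (i, j) = (0, 2) we minimise over 9 possible intermediate vertex sequences; the minimum is 13, attained along the walk 0 → 1 → 0 → 2.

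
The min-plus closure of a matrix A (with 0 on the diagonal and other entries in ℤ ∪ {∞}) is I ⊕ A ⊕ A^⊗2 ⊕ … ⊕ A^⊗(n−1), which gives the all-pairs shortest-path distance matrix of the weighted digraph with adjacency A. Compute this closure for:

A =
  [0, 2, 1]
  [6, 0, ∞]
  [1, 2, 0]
Closure =
  [0, 2, 1]
  [6, 0, 7]
  [1, 2, 0]

This is the Floyd-Warshall all-pairs shortest-path computation. For each intermediate vertex k = 0, 1, …, 2, update dist[i][j] ← min(dist[i][j], dist[i][k] + dist[k][j]). The final matrix gives, for each (i, j), the minimum total weight of any directed path from i to j (possibly empty when i = j).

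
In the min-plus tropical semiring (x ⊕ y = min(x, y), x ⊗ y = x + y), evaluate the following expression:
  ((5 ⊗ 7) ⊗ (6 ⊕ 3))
((5 ⊗ 7) ⊗ (6 ⊕ 3)) = 15

Expand innermost to outermost. Recall ⊕ takes the minimum of its arguments and ⊗ takes their sum. Working out the expression ((5 ⊗ 7) ⊗ (6 ⊕ 3)) gives 15.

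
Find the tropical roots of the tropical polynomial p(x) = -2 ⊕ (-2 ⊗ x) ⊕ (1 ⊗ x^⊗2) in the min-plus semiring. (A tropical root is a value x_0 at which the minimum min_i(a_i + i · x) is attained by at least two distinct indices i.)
Roots: {-3, 0}

Each tropical root is a break point of the lower envelope of the lines y = a_i + i · x (there are 3 lines, with slopes 0, 1, ..., 2). Only the lines that attain the minimum somewhere contribute to roots; other lines are dominated. Here the surviving (envelope) indices are i = 2, i = 1, i = 0.
Intersections between consecutive envelope lines give the roots: for adjacent envelope indices i < j the intersection is x = (a_i − a_j) / (j − i). Reading off the sorted break points: {-3, 0}.
Verification: at each break x_0, at least two indices attain the minimum of min_i(a_i + i · x_0).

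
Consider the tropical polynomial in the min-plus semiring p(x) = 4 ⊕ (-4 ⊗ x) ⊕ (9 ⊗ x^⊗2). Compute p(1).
p(1) = -3

A tropical monomial a ⊗ x^⊗i evaluates to a + i · x. Evaluating each term at x = 1:
  Term 0 contributes 4 + 0 · 1 = 4
  Term 1 contributes -4 + 1 · 1 = -3
  Term 2 contributes 9 + 2 · 1 = 11
p(1) = ⊕ of these = min[4, -3, 11] = -3.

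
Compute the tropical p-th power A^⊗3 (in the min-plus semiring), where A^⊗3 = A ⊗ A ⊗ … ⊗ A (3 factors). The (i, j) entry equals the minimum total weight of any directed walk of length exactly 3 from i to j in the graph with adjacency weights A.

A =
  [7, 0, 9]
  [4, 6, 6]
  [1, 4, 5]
A^⊗3 =
  [7, 4, 11]
  [8, 7, 10]
  [5, 6, 7]

Each entry (A^⊗3)_ij equals the minimum over all length-3 walks i = v_0 → v_1 → … → v_3 = j of Σ_t A[v_t][v_{t+1}]. For example, for (i, j) = (0, 2) we minimise over 9 possible intermediate vertex sequences; the minimum is 11, attained along the walk 0 → 1 → 2 → 2.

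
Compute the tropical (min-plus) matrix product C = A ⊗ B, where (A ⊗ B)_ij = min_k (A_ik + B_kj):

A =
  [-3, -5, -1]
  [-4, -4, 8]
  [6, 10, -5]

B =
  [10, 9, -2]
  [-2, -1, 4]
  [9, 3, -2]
A ⊗ B =
  [-7, -6, -5]
  [-6, -5, -6]
  [4, -2, -7]

Apply the min-plus product entry-by-entry:
  C[0][0] = min over k of (A[0][0] + B[0][0] = -3 + 10 = 7, A[0][1] + B[1][0] = -5 + -2 = -7, A[0][2] + B[2][0] = -1 + 9 = 8) = -7 (attained at k = 1)
  C[0][1] = min over k of (A[0][0] + B[0][1] = -3 + 9 = 6, A[0][1] + B[1][1] = -5 + -1 = -6, A[0][2] + B[2][1] = -1 + 3 = 2) = -6 (attained at k = 1)
  C[0][2] = min over k of (A[0][0] + B[0][2] = -3 + -2 = -5, A[0][1] + B[1][2] = -5 + 4 = -1, A[0][2] + B[2][2] = -1 + -2 = -3) = -5 (attained at k = 0)
  C[1][0] = min over k of (A[1][0] + B[0][0] = -4 + 10 = 6, A[1][1] + B[1][0] = -4 + -2 = -6, A[1][2] + B[2][0] = 8 + 9 = 17) = -6 (attained at k = 1)
  C[1][1] = min over k of (A[1][0] + B[0][1] = -4 + 9 = 5, A[1][1] + B[1][1] = -4 + -1 = -5, A[1][2] + B[2][1] = 8 + 3 = 11) = -5 (attained at k = 1)
  C[1][2] = min over k of (A[1][0] + B[0][2] = -4 + -2 = -6, A[1][1] + B[1][2] = -4 + 4 = 0, A[1][2] + B[2][2] = 8 + -2 = 6) = -6 (attained at k = 0)
  C[2][0] = min over k of (A[2][0] + B[0][0] = 6 + 10 = 16, A[2][1] + B[1][0] = 10 + -2 = 8, A[2][2] + B[2][0] = -5 + 9 = 4) = 4 (attained at k = 2)
  C[2][1] = min over k of (A[2][0] + B[0][1] = 6 + 9 = 15, A[2][1] + B[1][1] = 10 + -1 = 9, A[2][2] + B[2][1] = -5 + 3 = -2) = -2 (attained at k = 2)
  C[2][2] = min over k of (A[2][0] + B[0][2] = 6 + -2 = 4, A[2][1] + B[1][2] = 10 + 4 = 14, A[2][2] + B[2][2] = -5 + -2 = -7) = -7 (attained at k = 2)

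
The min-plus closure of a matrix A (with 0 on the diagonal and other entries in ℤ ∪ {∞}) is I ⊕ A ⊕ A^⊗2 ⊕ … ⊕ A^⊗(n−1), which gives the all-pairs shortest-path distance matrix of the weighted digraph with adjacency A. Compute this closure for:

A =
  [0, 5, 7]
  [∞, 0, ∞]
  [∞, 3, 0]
Closure =
  [0, 5, 7]
  [∞, 0, ∞]
  [∞, 3, 0]

This is the Floyd-Warshall all-pairs shortest-path computation. For each intermediate vertex k = 0, 1, …, 2, update dist[i][j] ← min(dist[i][j], dist[i][k] + dist[k][j]). The final matrix gives, for each (i, j), the minimum total weight of any directed path from i to j (possibly empty when i = j).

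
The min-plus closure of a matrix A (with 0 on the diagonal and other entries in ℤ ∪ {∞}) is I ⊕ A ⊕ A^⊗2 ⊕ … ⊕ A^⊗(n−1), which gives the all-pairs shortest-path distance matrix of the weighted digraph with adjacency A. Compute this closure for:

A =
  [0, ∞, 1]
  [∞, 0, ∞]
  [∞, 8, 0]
Closure =
  [0, 9, 1]
  [∞, 0, ∞]
  [∞, 8, 0]

This is the Floyd-Warshall all-pairs shortest-path computation. For each intermediate vertex k = 0, 1, …, 2, update dist[i][j] ← min(dist[i][j], dist[i][k] + dist[k][j]). The final matrix gives, for each (i, j), the minimum total weight of any directed path from i to j (possibly empty when i = j).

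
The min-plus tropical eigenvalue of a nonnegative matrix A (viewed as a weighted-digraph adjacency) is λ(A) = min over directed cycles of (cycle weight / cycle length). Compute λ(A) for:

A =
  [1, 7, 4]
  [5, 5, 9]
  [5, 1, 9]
λ(A) = 1

Enumerate directed cycles and compute their means (weight / length). Sample:
  cycle 0 → 0: weight = 1, length = 1, mean = 1/1 ≈ 1.000
  cycle 1 → 1: weight = 5, length = 1, mean = 5/1 ≈ 5.000
  cycle 2 → 2: weight = 9, length = 1, mean = 9/1 ≈ 9.000
  cycle 0 → 1 → 0: weight = 12, length = 2, mean = 12/2 ≈ 6.000
  cycle 0 → 2 → 0: weight = 9, length = 2, mean = 9/2 ≈ 4.500
  cycle 1 → 0 → 1: weight = 12, length = 2, mean = 12/2 ≈ 6.000
Minimum mean = 1.000, attained e.g. along the cycle 0 → 0 with weight 1 and length 1. So λ(A) = 1/1 = 1.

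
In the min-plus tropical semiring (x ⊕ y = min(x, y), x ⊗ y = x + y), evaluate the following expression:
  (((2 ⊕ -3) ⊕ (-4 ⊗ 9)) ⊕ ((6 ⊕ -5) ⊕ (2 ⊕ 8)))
(((2 ⊕ -3) ⊕ (-4 ⊗ 9)) ⊕ ((6 ⊕ -5) ⊕ (2 ⊕ 8))) = -5

Expand innermost to outermost. Recall ⊕ takes the minimum of its arguments and ⊗ takes their sum. Working out the expression (((2 ⊕ -3) ⊕ (-4 ⊗ 9)) ⊕ ((6 ⊕ -5) ⊕ (2 ⊕ 8))) gives -5.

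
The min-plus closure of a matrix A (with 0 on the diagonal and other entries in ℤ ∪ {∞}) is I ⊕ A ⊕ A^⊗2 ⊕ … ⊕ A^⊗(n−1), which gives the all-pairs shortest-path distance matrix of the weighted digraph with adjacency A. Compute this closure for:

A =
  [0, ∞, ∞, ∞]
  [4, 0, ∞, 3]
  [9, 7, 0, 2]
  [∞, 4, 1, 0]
Closure =
  [0, ∞, ∞, ∞]
  [4, 0, 4, 3]
  [9, 6, 0, 2]
  [8, 4, 1, 0]

This is the Floyd-Warshall all-pairs shortest-path computation. For each intermediate vertex k = 0, 1, …, 3, update dist[i][j] ← min(dist[i][j], dist[i][k] + dist[k][j]). The final matrix gives, for each (i, j), the minimum total weight of any directed path from i to j (possibly empty when i = j).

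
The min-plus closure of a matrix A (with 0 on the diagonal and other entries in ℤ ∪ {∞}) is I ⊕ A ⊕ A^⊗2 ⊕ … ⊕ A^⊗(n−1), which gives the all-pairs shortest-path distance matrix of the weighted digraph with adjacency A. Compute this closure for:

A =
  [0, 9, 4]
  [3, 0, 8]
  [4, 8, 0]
Closure =
  [0, 9, 4]
  [3, 0, 7]
  [4, 8, 0]

This is the Floyd-Warshall all-pairs shortest-path computation. For each intermediate vertex k = 0, 1, …, 2, update dist[i][j] ← min(dist[i][j], dist[i][k] + dist[k][j]). The final matrix gives, for each (i, j), the minimum total weight of any directed path from i to j (possibly empty when i = j).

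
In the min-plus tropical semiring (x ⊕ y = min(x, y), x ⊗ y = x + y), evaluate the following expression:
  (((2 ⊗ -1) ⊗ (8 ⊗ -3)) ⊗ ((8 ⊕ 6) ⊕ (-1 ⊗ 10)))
(((2 ⊗ -1) ⊗ (8 ⊗ -3)) ⊗ ((8 ⊕ 6) ⊕ (-1 ⊗ 10))) = 12

Expand innermost to outermost. Recall ⊕ takes the minimum of its arguments and ⊗ takes their sum. Working out the expression (((2 ⊗ -1) ⊗ (8 ⊗ -3)) ⊗ ((8 ⊕ 6) ⊕ (-1 ⊗ 10))) gives 12.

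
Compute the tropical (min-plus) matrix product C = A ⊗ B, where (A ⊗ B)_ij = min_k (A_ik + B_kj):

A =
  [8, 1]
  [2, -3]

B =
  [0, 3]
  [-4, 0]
A ⊗ B =
  [-3, 1]
  [-7, -3]

Apply the min-plus product entry-by-entry:
  C[0][0] = min over k of (A[0][0] + B[0][0] = 8 + 0 = 8, A[0][1] + B[1][0] = 1 + -4 = -3) = -3 (attained at k = 1)
  C[0][1] = min over k of (A[0][0] + B[0][1] = 8 + 3 = 11, A[0][1] + B[1][1] = 1 + 0 = 1) = 1 (attained at k = 1)
  C[1][0] = min over k of (A[1][0] + B[0][0] = 2 + 0 = 2, A[1][1] + B[1][0] = -3 + -4 = -7) = -7 (attained at k = 1)
  C[1][1] = min over k of (A[1][0] + B[0][1] = 2 + 3 = 5, A[1][1] + B[1][1] = -3 + 0 = -3) = -3 (attained at k = 1)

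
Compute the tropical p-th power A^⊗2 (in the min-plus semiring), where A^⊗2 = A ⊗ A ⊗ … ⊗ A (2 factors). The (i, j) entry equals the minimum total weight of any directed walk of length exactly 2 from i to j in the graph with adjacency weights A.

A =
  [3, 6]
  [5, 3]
A^⊗2 =
  [6, 9]
  [8, 6]

Each entry (A^⊗2)_ij equals the minimum over all length-2 walks i = v_0 → v_1 → … → v_2 = j of Σ_t A[v_t][v_{t+1}]. For example, for (i, j) = (0, 1) we minimise over 2 possible intermediate vertex sequences; the minimum is 9, attained along the walk 0 → 0 → 1.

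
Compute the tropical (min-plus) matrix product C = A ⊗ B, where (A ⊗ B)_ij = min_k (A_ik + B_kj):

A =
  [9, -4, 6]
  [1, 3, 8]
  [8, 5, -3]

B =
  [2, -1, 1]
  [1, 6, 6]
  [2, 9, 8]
A ⊗ B =
  [-3, 2, 2]
  [3, 0, 2]
  [-1, 6, 5]

Apply the min-plus product entry-by-entry:
  C[0][0] = min over k of (A[0][0] + B[0][0] = 9 + 2 = 11, A[0][1] + B[1][0] = -4 + 1 = -3, A[0][2] + B[2][0] = 6 + 2 = 8) = -3 (attained at k = 1)
  C[0][1] = min over k of (A[0][0] + B[0][1] = 9 + -1 = 8, A[0][1] + B[1][1] = -4 + 6 = 2, A[0][2] + B[2][1] = 6 + 9 = 15) = 2 (attained at k = 1)
  C[0][2] = min over k of (A[0][0] + B[0][2] = 9 + 1 = 10, A[0][1] + B[1][2] = -4 + 6 = 2, A[0][2] + B[2][2] = 6 + 8 = 14) = 2 (attained at k = 1)
  C[1][0] = min over k of (A[1][0] + B[0][0] = 1 + 2 = 3, A[1][1] + B[1][0] = 3 + 1 = 4, A[1][2] + B[2][0] = 8 + 2 = 10) = 3 (attained at k = 0)
  C[1][1] = min over k of (A[1][0] + B[0][1] = 1 + -1 = 0, A[1][1] + B[1][1] = 3 + 6 = 9, A[1][2] + B[2][1] = 8 + 9 = 17) = 0 (attained at k = 0)
  C[1][2] = min over k of (A[1][0] + B[0][2] = 1 + 1 = 2, A[1][1] + B[1][2] = 3 + 6 = 9, A[1][2] + B[2][2] = 8 + 8 = 16) = 2 (attained at k = 0)
  C[2][0] = min over k of (A[2][0] + B[0][0] = 8 + 2 = 10, A[2][1] + B[1][0] = 5 + 1 = 6, A[2][2] + B[2][0] = -3 + 2 = -1) = -1 (attained at k = 2)
  C[2][1] = min over k of (A[2][0] + B[0][1] = 8 + -1 = 7, A[2][1] + B[1][1] = 5 + 6 = 11, A[2][2] + B[2][1] = -3 + 9 = 6) = 6 (attained at k = 2)
  C[2][2] = min over k of (A[2][0] + B[0][2] = 8 + 1 = 9, A[2][1] + B[1][2] = 5 + 6 = 11, A[2][2] + B[2][2] = -3 + 8 = 5) = 5 (attained at k = 2)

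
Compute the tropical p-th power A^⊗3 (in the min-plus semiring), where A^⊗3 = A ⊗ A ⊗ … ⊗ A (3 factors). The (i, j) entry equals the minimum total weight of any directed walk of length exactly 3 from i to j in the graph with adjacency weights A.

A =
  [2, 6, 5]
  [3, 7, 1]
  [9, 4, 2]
A^⊗3 =
  [6, 10, 9]
  [7, 7, 5]
  [9, 8, 6]

Each entry (A^⊗3)_ij equals the minimum over all length-3 walks i = v_0 → v_1 → … → v_3 = j of Σ_t A[v_t][v_{t+1}]. For example, for (i, j) = (0, 2) we minimise over 9 possible intermediate vertex sequences; the minimum is 9, attained along the walk 0 → 0 → 0 → 2.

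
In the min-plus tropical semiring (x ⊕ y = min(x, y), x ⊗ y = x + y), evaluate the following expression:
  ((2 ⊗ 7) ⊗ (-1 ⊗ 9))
((2 ⊗ 7) ⊗ (-1 ⊗ 9)) = 17

Expand innermost to outermost. Recall ⊕ takes the minimum of its arguments and ⊗ takes their sum. Working out the expression ((2 ⊗ 7) ⊗ (-1 ⊗ 9)) gives 17.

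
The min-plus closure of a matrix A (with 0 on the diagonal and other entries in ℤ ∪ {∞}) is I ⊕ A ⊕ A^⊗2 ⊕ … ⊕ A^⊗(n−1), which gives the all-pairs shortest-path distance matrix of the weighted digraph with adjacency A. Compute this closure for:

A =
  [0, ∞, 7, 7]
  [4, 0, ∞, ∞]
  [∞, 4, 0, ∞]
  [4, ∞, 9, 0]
Closure =
  [0, 11, 7, 7]
  [4, 0, 11, 11]
  [8, 4, 0, 15]
  [4, 13, 9, 0]

This is the Floyd-Warshall all-pairs shortest-path computation. For each intermediate vertex k = 0, 1, …, 3, update dist[i][j] ← min(dist[i][j], dist[i][k] + dist[k][j]). The final matrix gives, for each (i, j), the minimum total weight of any directed path from i to j (possibly empty when i = j).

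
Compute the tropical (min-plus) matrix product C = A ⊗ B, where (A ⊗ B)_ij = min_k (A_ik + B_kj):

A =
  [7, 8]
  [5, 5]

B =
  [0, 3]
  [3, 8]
A ⊗ B =
  [7, 10]
  [5, 8]

Apply the min-plus product entry-by-entry:
  C[0][0] = min over k of (A[0][0] + B[0][0] = 7 + 0 = 7, A[0][1] + B[1][0] = 8 + 3 = 11) = 7 (attained at k = 0)
  C[0][1] = min over k of (A[0][0] + B[0][1] = 7 + 3 = 10, A[0][1] + B[1][1] = 8 + 8 = 16) = 10 (attained at k = 0)
  C[1][0] = min over k of (A[1][0] + B[0][0] = 5 + 0 = 5, A[1][1] + B[1][0] = 5 + 3 = 8) = 5 (attained at k = 0)
  C[1][1] = min over k of (A[1][0] + B[0][1] = 5 + 3 = 8, A[1][1] + B[1][1] = 5 + 8 = 13) = 8 (attained at k = 0)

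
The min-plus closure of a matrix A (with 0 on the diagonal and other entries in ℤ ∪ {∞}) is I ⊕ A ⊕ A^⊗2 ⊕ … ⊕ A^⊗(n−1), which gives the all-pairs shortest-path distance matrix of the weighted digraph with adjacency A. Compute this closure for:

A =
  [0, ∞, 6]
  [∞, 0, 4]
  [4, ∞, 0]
Closure =
  [0, ∞, 6]
  [8, 0, 4]
  [4, ∞, 0]

This is the Floyd-Warshall all-pairs shortest-path computation. For each intermediate vertex k = 0, 1, …, 2, update dist[i][j] ← min(dist[i][j], dist[i][k] + dist[k][j]). The final matrix gives, for each (i, j), the minimum total weight of any directed path from i to j (possibly empty when i = j).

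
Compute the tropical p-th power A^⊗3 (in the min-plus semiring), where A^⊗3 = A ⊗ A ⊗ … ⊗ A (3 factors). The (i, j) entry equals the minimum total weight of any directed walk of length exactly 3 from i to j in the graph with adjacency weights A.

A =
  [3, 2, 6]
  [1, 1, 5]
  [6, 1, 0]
A^⊗3 =
  [4, 4, 6]
  [3, 3, 5]
  [2, 1, 0]

Each entry (A^⊗3)_ij equals the minimum over all length-3 walks i = v_0 → v_1 → … → v_3 = j of Σ_t A[v_t][v_{t+1}]. For example, for (i, j) = (0, 2) we minimise over 9 possible intermediate vertex sequences; the minimum is 6, attained along the walk 0 → 2 → 2 → 2.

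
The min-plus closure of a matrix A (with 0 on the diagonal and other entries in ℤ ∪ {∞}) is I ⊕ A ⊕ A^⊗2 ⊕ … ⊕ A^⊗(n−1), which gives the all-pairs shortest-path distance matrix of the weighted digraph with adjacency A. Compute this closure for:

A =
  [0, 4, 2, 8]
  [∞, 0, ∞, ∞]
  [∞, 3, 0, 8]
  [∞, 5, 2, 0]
Closure =
  [0, 4, 2, 8]
  [∞, 0, ∞, ∞]
  [∞, 3, 0, 8]
  [∞, 5, 2, 0]

This is the Floyd-Warshall all-pairs shortest-path computation. For each intermediate vertex k = 0, 1, …, 3, update dist[i][j] ← min(dist[i][j], dist[i][k] + dist[k][j]). The final matrix gives, for each (i, j), the minimum total weight of any directed path from i to j (possibly empty when i = j).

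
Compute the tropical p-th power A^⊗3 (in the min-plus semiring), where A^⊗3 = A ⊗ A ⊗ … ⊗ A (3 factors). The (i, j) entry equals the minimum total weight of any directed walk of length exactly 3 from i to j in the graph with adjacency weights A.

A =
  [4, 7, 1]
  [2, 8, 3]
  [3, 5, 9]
A^⊗3 =
  [8, 10, 5]
  [6, 8, 7]
  [7, 9, 8]

Each entry (A^⊗3)_ij equals the minimum over all length-3 walks i = v_0 → v_1 → … → v_3 = j of Σ_t A[v_t][v_{t+1}]. For example, for (i, j) = (0, 2) we minimise over 9 possible intermediate vertex sequences; the minimum is 5, attained along the walk 0 → 2 → 0 → 2.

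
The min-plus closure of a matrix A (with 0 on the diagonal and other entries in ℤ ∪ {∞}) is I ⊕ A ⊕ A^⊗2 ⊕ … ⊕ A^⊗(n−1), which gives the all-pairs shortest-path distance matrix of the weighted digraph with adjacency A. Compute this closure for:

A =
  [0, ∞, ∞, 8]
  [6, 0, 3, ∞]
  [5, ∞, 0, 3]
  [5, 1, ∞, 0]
Closure =
  [0, 9, 12, 8]
  [6, 0, 3, 6]
  [5, 4, 0, 3]
  [5, 1, 4, 0]

This is the Floyd-Warshall all-pairs shortest-path computation. For each intermediate vertex k = 0, 1, …, 3, update dist[i][j] ← min(dist[i][j], dist[i][k] + dist[k][j]). The final matrix gives, for each (i, j), the minimum total weight of any directed path from i to j (possibly empty when i = j).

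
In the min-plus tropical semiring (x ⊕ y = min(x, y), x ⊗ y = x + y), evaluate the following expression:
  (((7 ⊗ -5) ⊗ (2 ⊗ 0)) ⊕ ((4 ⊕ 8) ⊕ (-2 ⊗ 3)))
(((7 ⊗ -5) ⊗ (2 ⊗ 0)) ⊕ ((4 ⊕ 8) ⊕ (-2 ⊗ 3))) = 1

Expand innermost to outermost. Recall ⊕ takes the minimum of its arguments and ⊗ takes their sum. Working out the expression (((7 ⊗ -5) ⊗ (2 ⊗ 0)) ⊕ ((4 ⊕ 8) ⊕ (-2 ⊗ 3))) gives 1.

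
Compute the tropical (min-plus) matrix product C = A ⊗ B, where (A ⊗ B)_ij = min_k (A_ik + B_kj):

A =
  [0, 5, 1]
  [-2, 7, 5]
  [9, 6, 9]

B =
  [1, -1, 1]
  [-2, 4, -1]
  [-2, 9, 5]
A ⊗ B =
  [-1, -1, 1]
  [-1, -3, -1]
  [4, 8, 5]

Apply the min-plus product entry-by-entry:
  C[0][0] = min over k of (A[0][0] + B[0][0] = 0 + 1 = 1, A[0][1] + B[1][0] = 5 + -2 = 3, A[0][2] + B[2][0] = 1 + -2 = -1) = -1 (attained at k = 2)
  C[0][1] = min over k of (A[0][0] + B[0][1] = 0 + -1 = -1, A[0][1] + B[1][1] = 5 + 4 = 9, A[0][2] + B[2][1] = 1 + 9 = 10) = -1 (attained at k = 0)
  C[0][2] = min over k of (A[0][0] + B[0][2] = 0 + 1 = 1, A[0][1] + B[1][2] = 5 + -1 = 4, A[0][2] + B[2][2] = 1 + 5 = 6) = 1 (attained at k = 0)
  C[1][0] = min over k of (A[1][0] + B[0][0] = -2 + 1 = -1, A[1][1] + B[1][0] = 7 + -2 = 5, A[1][2] + B[2][0] = 5 + -2 = 3) = -1 (attained at k = 0)
  C[1][1] = min over k of (A[1][0] + B[0][1] = -2 + -1 = -3, A[1][1] + B[1][1] = 7 + 4 = 11, A[1][2] + B[2][1] = 5 + 9 = 14) = -3 (attained at k = 0)
  C[1][2] = min over k of (A[1][0] + B[0][2] = -2 + 1 = -1, A[1][1] + B[1][2] = 7 + -1 = 6, A[1][2] + B[2][2] = 5 + 5 = 10) = -1 (attained at k = 0)
  C[2][0] = min over k of (A[2][0] + B[0][0] = 9 + 1 = 10, A[2][1] + B[1][0] = 6 + -2 = 4, A[2][2] + B[2][0] = 9 + -2 = 7) = 4 (attained at k = 1)
  C[2][1] = min over k of (A[2][0] + B[0][1] = 9 + -1 = 8, A[2][1] + B[1][1] = 6 + 4 = 10, A[2][2] + B[2][1] = 9 + 9 = 18) = 8 (attained at k = 0)
  C[2][2] = min over k of (A[2][0] + B[0][2] = 9 + 1 = 10, A[2][1] + B[1][2] = 6 + -1 = 5, A[2][2] + B[2][2] = 9 + 5 = 14) = 5 (attained at k = 1)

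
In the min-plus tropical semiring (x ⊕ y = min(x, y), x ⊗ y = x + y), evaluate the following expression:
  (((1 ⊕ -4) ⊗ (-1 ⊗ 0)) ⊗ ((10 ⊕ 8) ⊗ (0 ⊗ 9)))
(((1 ⊕ -4) ⊗ (-1 ⊗ 0)) ⊗ ((10 ⊕ 8) ⊗ (0 ⊗ 9))) = 12

Expand innermost to outermost. Recall ⊕ takes the minimum of its arguments and ⊗ takes their sum. Working out the expression (((1 ⊕ -4) ⊗ (-1 ⊗ 0)) ⊗ ((10 ⊕ 8) ⊗ (0 ⊗ 9))) gives 12.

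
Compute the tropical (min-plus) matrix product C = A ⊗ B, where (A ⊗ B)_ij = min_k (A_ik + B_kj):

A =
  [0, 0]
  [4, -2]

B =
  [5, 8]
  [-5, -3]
A ⊗ B =
  [-5, -3]
  [-7, -5]

Apply the min-plus product entry-by-entry:
  C[0][0] = min over k of (A[0][0] + B[0][0] = 0 + 5 = 5, A[0][1] + B[1][0] = 0 + -5 = -5) = -5 (attained at k = 1)
  C[0][1] = min over k of (A[0][0] + B[0][1] = 0 + 8 = 8, A[0][1] + B[1][1] = 0 + -3 = -3) = -3 (attained at k = 1)
  C[1][0] = min over k of (A[1][0] + B[0][0] = 4 + 5 = 9, A[1][1] + B[1][0] = -2 + -5 = -7) = -7 (attained at k = 1)
  C[1][1] = min over k of (A[1][0] + B[0][1] = 4 + 8 = 12, A[1][1] + B[1][1] = -2 + -3 = -5) = -5 (attained at k = 1)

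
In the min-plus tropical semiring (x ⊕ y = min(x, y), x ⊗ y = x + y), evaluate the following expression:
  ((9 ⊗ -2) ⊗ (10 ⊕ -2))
((9 ⊗ -2) ⊗ (10 ⊕ -2)) = 5

Expand innermost to outermost. Recall ⊕ takes the minimum of its arguments and ⊗ takes their sum. Working out the expression ((9 ⊗ -2) ⊗ (10 ⊕ -2)) gives 5.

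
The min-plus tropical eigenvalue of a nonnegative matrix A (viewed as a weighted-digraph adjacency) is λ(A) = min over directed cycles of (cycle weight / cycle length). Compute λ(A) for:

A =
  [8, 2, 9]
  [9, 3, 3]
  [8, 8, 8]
λ(A) = 3

Enumerate directed cycles and compute their means (weight / length). Sample:
  cycle 0 → 0: weight = 8, length = 1, mean = 8/1 ≈ 8.000
  cycle 1 → 1: weight = 3, length = 1, mean = 3/1 ≈ 3.000
  cycle 2 → 2: weight = 8, length = 1, mean = 8/1 ≈ 8.000
  cycle 0 → 1 → 0: weight = 11, length = 2, mean = 11/2 ≈ 5.500
  cycle 0 → 2 → 0: weight = 17, length = 2, mean = 17/2 ≈ 8.500
  cycle 1 → 0 → 1: weight = 11, length = 2, mean = 11/2 ≈ 5.500
Minimum mean = 3.000, attained e.g. along the cycle 1 → 1 with weight 3 and length 1. So λ(A) = 3/1 = 3.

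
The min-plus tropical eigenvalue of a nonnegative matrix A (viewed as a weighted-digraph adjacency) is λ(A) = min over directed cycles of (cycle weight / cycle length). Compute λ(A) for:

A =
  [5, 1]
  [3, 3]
λ(A) = 2

Enumerate directed cycles and compute their means (weight / length). Sample:
  cycle 0 → 0: weight = 5, length = 1, mean = 5/1 ≈ 5.000
  cycle 1 → 1: weight = 3, length = 1, mean = 3/1 ≈ 3.000
  cycle 0 → 1 → 0: weight = 4, length = 2, mean = 4/2 ≈ 2.000
  cycle 1 → 0 → 1: weight = 4, length = 2, mean = 4/2 ≈ 2.000
Minimum mean = 2.000, attained e.g. along the cycle 0 → 1 → 0 with weight 4 and length 2. So λ(A) = 4/2 = 2.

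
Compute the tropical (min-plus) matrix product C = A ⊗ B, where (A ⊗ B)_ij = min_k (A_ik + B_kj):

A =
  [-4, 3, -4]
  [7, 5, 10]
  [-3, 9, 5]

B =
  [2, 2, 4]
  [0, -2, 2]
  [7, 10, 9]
A ⊗ B =
  [-2, -2, 0]
  [5, 3, 7]
  [-1, -1, 1]

Apply the min-plus product entry-by-entry:
  C[0][0] = min over k of (A[0][0] + B[0][0] = -4 + 2 = -2, A[0][1] + B[1][0] = 3 + 0 = 3, A[0][2] + B[2][0] = -4 + 7 = 3) = -2 (attained at k = 0)
  C[0][1] = min over k of (A[0][0] + B[0][1] = -4 + 2 = -2, A[0][1] + B[1][1] = 3 + -2 = 1, A[0][2] + B[2][1] = -4 + 10 = 6) = -2 (attained at k = 0)
  C[0][2] = min over k of (A[0][0] + B[0][2] = -4 + 4 = 0, A[0][1] + B[1][2] = 3 + 2 = 5, A[0][2] + B[2][2] = -4 + 9 = 5) = 0 (attained at k = 0)
  C[1][0] = min over k of (A[1][0] + B[0][0] = 7 + 2 = 9, A[1][1] + B[1][0] = 5 + 0 = 5, A[1][2] + B[2][0] = 10 + 7 = 17) = 5 (attained at k = 1)
  C[1][1] = min over k of (A[1][0] + B[0][1] = 7 + 2 = 9, A[1][1] + B[1][1] = 5 + -2 = 3, A[1][2] + B[2][1] = 10 + 10 = 20) = 3 (attained at k = 1)
  C[1][2] = min over k of (A[1][0] + B[0][2] = 7 + 4 = 11, A[1][1] + B[1][2] = 5 + 2 = 7, A[1][2] + B[2][2] = 10 + 9 = 19) = 7 (attained at k = 1)
  C[2][0] = min over k of (A[2][0] + B[0][0] = -3 + 2 = -1, A[2][1] + B[1][0] = 9 + 0 = 9, A[2][2] + B[2][0] = 5 + 7 = 12) = -1 (attained at k = 0)
  C[2][1] = min over k of (A[2][0] + B[0][1] = -3 + 2 = -1, A[2][1] + B[1][1] = 9 + -2 = 7, A[2][2] + B[2][1] = 5 + 10 = 15) = -1 (attained at k = 0)
  C[2][2] = min over k of (A[2][0] + B[0][2] = -3 + 4 = 1, A[2][1] + B[1][2] = 9 + 2 = 11, A[2][2] + B[2][2] = 5 + 9 = 14) = 1 (attained at k = 0)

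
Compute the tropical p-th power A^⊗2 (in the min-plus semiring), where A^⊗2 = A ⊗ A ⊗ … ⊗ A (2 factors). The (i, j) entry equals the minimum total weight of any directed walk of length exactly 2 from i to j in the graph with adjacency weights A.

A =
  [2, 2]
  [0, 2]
A^⊗2 =
  [2, 4]
  [2, 2]

Each entry (A^⊗2)_ij equals the minimum over all length-2 walks i = v_0 → v_1 → … → v_2 = j of Σ_t A[v_t][v_{t+1}]. For example, for (i, j) = (0, 1) we minimise over 2 possible intermediate vertex sequences; the minimum is 4, attained along the walk 0 → 0 → 1.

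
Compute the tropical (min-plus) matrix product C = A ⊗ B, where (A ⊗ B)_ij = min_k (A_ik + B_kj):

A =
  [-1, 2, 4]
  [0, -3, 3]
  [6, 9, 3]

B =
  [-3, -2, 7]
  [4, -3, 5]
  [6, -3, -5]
A ⊗ B =
  [-4, -3, -1]
  [-3, -6, -2]
  [3, 0, -2]

Apply the min-plus product entry-by-entry:
  C[0][0] = min over k of (A[0][0] + B[0][0] = -1 + -3 = -4, A[0][1] + B[1][0] = 2 + 4 = 6, A[0][2] + B[2][0] = 4 + 6 = 10) = -4 (attained at k = 0)
  C[0][1] = min over k of (A[0][0] + B[0][1] = -1 + -2 = -3, A[0][1] + B[1][1] = 2 + -3 = -1, A[0][2] + B[2][1] = 4 + -3 = 1) = -3 (attained at k = 0)
  C[0][2] = min over k of (A[0][0] + B[0][2] = -1 + 7 = 6, A[0][1] + B[1][2] = 2 + 5 = 7, A[0][2] + B[2][2] = 4 + -5 = -1) = -1 (attained at k = 2)
  C[1][0] = min over k of (A[1][0] + B[0][0] = 0 + -3 = -3, A[1][1] + B[1][0] = -3 + 4 = 1, A[1][2] + B[2][0] = 3 + 6 = 9) = -3 (attained at k = 0)
  C[1][1] = min over k of (A[1][0] + B[0][1] = 0 + -2 = -2, A[1][1] + B[1][1] = -3 + -3 = -6, A[1][2] + B[2][1] = 3 + -3 = 0) = -6 (attained at k = 1)
  C[1][2] = min over k of (A[1][0] + B[0][2] = 0 + 7 = 7, A[1][1] + B[1][2] = -3 + 5 = 2, A[1][2] + B[2][2] = 3 + -5 = -2) = -2 (attained at k = 2)
  C[2][0] = min over k of (A[2][0] + B[0][0] = 6 + -3 = 3, A[2][1] + B[1][0] = 9 + 4 = 13, A[2][2] + B[2][0] = 3 + 6 = 9) = 3 (attained at k = 0)
  C[2][1] = min over k of (A[2][0] + B[0][1] = 6 + -2 = 4, A[2][1] + B[1][1] = 9 + -3 = 6, A[2][2] + B[2][1] = 3 + -3 = 0) = 0 (attained at k = 2)
  C[2][2] = min over k of (A[2][0] + B[0][2] = 6 + 7 = 13, A[2][1] + B[1][2] = 9 + 5 = 14, A[2][2] + B[2][2] = 3 + -5 = -2) = -2 (attained at k = 2)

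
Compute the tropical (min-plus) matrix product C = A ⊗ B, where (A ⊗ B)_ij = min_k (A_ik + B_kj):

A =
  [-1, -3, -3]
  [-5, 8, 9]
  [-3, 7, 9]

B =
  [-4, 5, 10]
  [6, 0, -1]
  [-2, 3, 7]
A ⊗ B =
  [-5, -3, -4]
  [-9, 0, 5]
  [-7, 2, 6]

Apply the min-plus product entry-by-entry:
  C[0][0] = min over k of (A[0][0] + B[0][0] = -1 + -4 = -5, A[0][1] + B[1][0] = -3 + 6 = 3, A[0][2] + B[2][0] = -3 + -2 = -5) = -5 (attained at k = 0)
  C[0][1] = min over k of (A[0][0] + B[0][1] = -1 + 5 = 4, A[0][1] + B[1][1] = -3 + 0 = -3, A[0][2] + B[2][1] = -3 + 3 = 0) = -3 (attained at k = 1)
  C[0][2] = min over k of (A[0][0] + B[0][2] = -1 + 10 = 9, A[0][1] + B[1][2] = -3 + -1 = -4, A[0][2] + B[2][2] = -3 + 7 = 4) = -4 (attained at k = 1)
  C[1][0] = min over k of (A[1][0] + B[0][0] = -5 + -4 = -9, A[1][1] + B[1][0] = 8 + 6 = 14, A[1][2] + B[2][0] = 9 + -2 = 7) = -9 (attained at k = 0)
  C[1][1] = min over k of (A[1][0] + B[0][1] = -5 + 5 = 0, A[1][1] + B[1][1] = 8 + 0 = 8, A[1][2] + B[2][1] = 9 + 3 = 12) = 0 (attained at k = 0)
  C[1][2] = min over k of (A[1][0] + B[0][2] = -5 + 10 = 5, A[1][1] + B[1][2] = 8 + -1 = 7, A[1][2] + B[2][2] = 9 + 7 = 16) = 5 (attained at k = 0)
  C[2][0] = min over k of (A[2][0] + B[0][0] = -3 + -4 = -7, A[2][1] + B[1][0] = 7 + 6 = 13, A[2][2] + B[2][0] = 9 + -2 = 7) = -7 (attained at k = 0)
  C[2][1] = min over k of (A[2][0] + B[0][1] = -3 + 5 = 2, A[2][1] + B[1][1] = 7 + 0 = 7, A[2][2] + B[2][1] = 9 + 3 = 12) = 2 (attained at k = 0)
  C[2][2] = min over k of (A[2][0] + B[0][2] = -3 + 10 = 7, A[2][1] + B[1][2] = 7 + -1 = 6, A[2][2] + B[2][2] = 9 + 7 = 16) = 6 (attained at k = 1)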